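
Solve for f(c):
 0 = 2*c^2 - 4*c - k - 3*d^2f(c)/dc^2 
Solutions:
 f(c) = C1 + C2*c + c^4/18 - 2*c^3/9 - c^2*k/6


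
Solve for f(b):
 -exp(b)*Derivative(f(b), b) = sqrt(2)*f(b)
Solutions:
 f(b) = C1*exp(sqrt(2)*exp(-b))


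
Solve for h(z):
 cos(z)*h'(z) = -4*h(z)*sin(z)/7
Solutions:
 h(z) = C1*cos(z)^(4/7)


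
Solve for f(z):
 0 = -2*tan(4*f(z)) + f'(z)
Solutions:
 f(z) = -asin(C1*exp(8*z))/4 + pi/4
 f(z) = asin(C1*exp(8*z))/4


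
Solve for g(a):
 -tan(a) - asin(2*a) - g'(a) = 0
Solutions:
 g(a) = C1 - a*asin(2*a) - sqrt(1 - 4*a^2)/2 + log(cos(a))


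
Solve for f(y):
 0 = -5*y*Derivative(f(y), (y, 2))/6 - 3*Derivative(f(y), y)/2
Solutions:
 f(y) = C1 + C2/y^(4/5)


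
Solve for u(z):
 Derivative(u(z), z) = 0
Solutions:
 u(z) = C1


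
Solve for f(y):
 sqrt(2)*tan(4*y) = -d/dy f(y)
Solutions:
 f(y) = C1 + sqrt(2)*log(cos(4*y))/4


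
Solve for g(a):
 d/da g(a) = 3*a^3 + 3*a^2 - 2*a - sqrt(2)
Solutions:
 g(a) = C1 + 3*a^4/4 + a^3 - a^2 - sqrt(2)*a


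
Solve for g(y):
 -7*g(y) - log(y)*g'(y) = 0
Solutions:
 g(y) = C1*exp(-7*li(y))


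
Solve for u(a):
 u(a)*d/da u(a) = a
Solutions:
 u(a) = -sqrt(C1 + a^2)
 u(a) = sqrt(C1 + a^2)


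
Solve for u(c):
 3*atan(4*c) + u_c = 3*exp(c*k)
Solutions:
 u(c) = C1 - 3*c*atan(4*c) + 3*Piecewise((exp(c*k)/k, Ne(k, 0)), (c, True)) + 3*log(16*c^2 + 1)/8


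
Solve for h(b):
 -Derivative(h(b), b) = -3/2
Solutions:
 h(b) = C1 + 3*b/2


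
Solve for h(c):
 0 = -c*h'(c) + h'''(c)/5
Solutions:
 h(c) = C1 + Integral(C2*airyai(5^(1/3)*c) + C3*airybi(5^(1/3)*c), c)


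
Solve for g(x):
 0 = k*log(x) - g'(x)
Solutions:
 g(x) = C1 + k*x*log(x) - k*x


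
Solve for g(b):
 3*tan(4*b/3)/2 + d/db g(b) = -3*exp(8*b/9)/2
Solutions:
 g(b) = C1 - 27*exp(8*b/9)/16 + 9*log(cos(4*b/3))/8


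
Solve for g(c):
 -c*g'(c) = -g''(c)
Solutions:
 g(c) = C1 + C2*erfi(sqrt(2)*c/2)


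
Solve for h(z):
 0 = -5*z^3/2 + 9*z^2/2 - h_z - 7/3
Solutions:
 h(z) = C1 - 5*z^4/8 + 3*z^3/2 - 7*z/3


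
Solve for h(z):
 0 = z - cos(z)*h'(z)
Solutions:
 h(z) = C1 + Integral(z/cos(z), z)


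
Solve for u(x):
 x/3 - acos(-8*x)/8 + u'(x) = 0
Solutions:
 u(x) = C1 - x^2/6 + x*acos(-8*x)/8 + sqrt(1 - 64*x^2)/64


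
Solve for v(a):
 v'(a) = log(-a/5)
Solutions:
 v(a) = C1 + a*log(-a) + a*(-log(5) - 1)


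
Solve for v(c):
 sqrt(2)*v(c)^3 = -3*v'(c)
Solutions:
 v(c) = -sqrt(6)*sqrt(-1/(C1 - sqrt(2)*c))/2
 v(c) = sqrt(6)*sqrt(-1/(C1 - sqrt(2)*c))/2


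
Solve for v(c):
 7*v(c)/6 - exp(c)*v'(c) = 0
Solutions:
 v(c) = C1*exp(-7*exp(-c)/6)


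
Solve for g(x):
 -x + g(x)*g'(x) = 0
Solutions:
 g(x) = -sqrt(C1 + x^2)
 g(x) = sqrt(C1 + x^2)


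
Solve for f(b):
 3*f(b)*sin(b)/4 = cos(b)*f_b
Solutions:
 f(b) = C1/cos(b)^(3/4)


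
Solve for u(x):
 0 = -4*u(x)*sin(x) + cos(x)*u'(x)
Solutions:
 u(x) = C1/cos(x)^4


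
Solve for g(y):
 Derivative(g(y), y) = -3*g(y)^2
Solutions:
 g(y) = 1/(C1 + 3*y)


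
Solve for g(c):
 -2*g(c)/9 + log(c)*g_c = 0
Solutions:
 g(c) = C1*exp(2*li(c)/9)


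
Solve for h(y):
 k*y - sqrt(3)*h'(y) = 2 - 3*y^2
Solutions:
 h(y) = C1 + sqrt(3)*k*y^2/6 + sqrt(3)*y^3/3 - 2*sqrt(3)*y/3


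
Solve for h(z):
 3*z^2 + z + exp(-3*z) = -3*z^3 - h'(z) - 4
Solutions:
 h(z) = C1 - 3*z^4/4 - z^3 - z^2/2 - 4*z + exp(-3*z)/3


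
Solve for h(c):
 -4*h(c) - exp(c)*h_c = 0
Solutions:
 h(c) = C1*exp(4*exp(-c))


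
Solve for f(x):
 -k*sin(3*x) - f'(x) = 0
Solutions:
 f(x) = C1 + k*cos(3*x)/3


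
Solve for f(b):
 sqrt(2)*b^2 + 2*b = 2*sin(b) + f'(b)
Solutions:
 f(b) = C1 + sqrt(2)*b^3/3 + b^2 + 2*cos(b)


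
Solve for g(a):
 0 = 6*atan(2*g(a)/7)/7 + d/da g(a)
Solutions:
 Integral(1/atan(2*_y/7), (_y, g(a))) = C1 - 6*a/7


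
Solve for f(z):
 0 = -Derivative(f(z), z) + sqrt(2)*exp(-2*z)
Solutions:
 f(z) = C1 - sqrt(2)*exp(-2*z)/2


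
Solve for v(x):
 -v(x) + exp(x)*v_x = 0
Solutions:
 v(x) = C1*exp(-exp(-x))


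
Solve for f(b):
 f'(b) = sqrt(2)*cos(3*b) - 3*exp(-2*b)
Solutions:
 f(b) = C1 + sqrt(2)*sin(3*b)/3 + 3*exp(-2*b)/2


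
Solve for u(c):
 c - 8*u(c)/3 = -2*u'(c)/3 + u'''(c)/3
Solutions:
 u(c) = C1*exp(6^(1/3)*c*(6^(1/3)/(sqrt(318) + 18)^(1/3) + (sqrt(318) + 18)^(1/3))/6)*sin(2^(1/3)*3^(1/6)*c*(-3^(2/3)*(sqrt(318) + 18)^(1/3) + 3*2^(1/3)/(sqrt(318) + 18)^(1/3))/6) + C2*exp(6^(1/3)*c*(6^(1/3)/(sqrt(318) + 18)^(1/3) + (sqrt(318) + 18)^(1/3))/6)*cos(2^(1/3)*3^(1/6)*c*(-3^(2/3)*(sqrt(318) + 18)^(1/3) + 3*2^(1/3)/(sqrt(318) + 18)^(1/3))/6) + C3*exp(-6^(1/3)*c*(6^(1/3)/(sqrt(318) + 18)^(1/3) + (sqrt(318) + 18)^(1/3))/3) + 3*c/8 + 3/32


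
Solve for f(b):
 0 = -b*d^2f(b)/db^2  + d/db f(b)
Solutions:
 f(b) = C1 + C2*b^2


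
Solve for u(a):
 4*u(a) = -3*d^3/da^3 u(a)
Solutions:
 u(a) = C3*exp(-6^(2/3)*a/3) + (C1*sin(2^(2/3)*3^(1/6)*a/2) + C2*cos(2^(2/3)*3^(1/6)*a/2))*exp(6^(2/3)*a/6)


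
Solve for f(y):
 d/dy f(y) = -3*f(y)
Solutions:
 f(y) = C1*exp(-3*y)


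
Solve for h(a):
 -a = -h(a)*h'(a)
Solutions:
 h(a) = -sqrt(C1 + a^2)
 h(a) = sqrt(C1 + a^2)


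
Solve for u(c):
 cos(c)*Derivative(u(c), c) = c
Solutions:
 u(c) = C1 + Integral(c/cos(c), c)


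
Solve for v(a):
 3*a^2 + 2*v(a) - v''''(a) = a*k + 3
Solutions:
 v(a) = C1*exp(-2^(1/4)*a) + C2*exp(2^(1/4)*a) + C3*sin(2^(1/4)*a) + C4*cos(2^(1/4)*a) - 3*a^2/2 + a*k/2 + 3/2


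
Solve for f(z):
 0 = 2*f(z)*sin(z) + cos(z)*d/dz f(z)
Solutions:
 f(z) = C1*cos(z)^2


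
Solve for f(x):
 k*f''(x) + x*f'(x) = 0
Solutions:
 f(x) = C1 + C2*sqrt(k)*erf(sqrt(2)*x*sqrt(1/k)/2)


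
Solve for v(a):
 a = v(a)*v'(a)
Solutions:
 v(a) = -sqrt(C1 + a^2)
 v(a) = sqrt(C1 + a^2)


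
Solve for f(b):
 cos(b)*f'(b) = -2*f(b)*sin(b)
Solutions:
 f(b) = C1*cos(b)^2


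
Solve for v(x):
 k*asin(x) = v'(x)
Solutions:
 v(x) = C1 + k*(x*asin(x) + sqrt(1 - x^2))


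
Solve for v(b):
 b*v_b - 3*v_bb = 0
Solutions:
 v(b) = C1 + C2*erfi(sqrt(6)*b/6)


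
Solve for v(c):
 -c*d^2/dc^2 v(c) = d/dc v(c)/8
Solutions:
 v(c) = C1 + C2*c^(7/8)


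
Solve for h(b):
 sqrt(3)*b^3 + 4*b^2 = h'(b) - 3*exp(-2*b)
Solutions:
 h(b) = C1 + sqrt(3)*b^4/4 + 4*b^3/3 - 3*exp(-2*b)/2


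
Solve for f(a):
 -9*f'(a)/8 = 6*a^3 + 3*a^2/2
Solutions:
 f(a) = C1 - 4*a^4/3 - 4*a^3/9


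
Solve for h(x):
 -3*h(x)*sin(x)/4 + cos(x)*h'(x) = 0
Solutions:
 h(x) = C1/cos(x)^(3/4)


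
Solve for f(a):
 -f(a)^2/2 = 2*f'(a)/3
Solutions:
 f(a) = 4/(C1 + 3*a)


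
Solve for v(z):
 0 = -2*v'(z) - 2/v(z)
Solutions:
 v(z) = -sqrt(C1 - 2*z)
 v(z) = sqrt(C1 - 2*z)


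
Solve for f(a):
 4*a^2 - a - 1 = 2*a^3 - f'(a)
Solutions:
 f(a) = C1 + a^4/2 - 4*a^3/3 + a^2/2 + a


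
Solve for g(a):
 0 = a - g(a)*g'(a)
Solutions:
 g(a) = -sqrt(C1 + a^2)
 g(a) = sqrt(C1 + a^2)


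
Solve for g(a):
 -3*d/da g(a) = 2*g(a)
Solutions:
 g(a) = C1*exp(-2*a/3)


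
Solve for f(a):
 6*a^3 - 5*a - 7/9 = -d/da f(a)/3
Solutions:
 f(a) = C1 - 9*a^4/2 + 15*a^2/2 + 7*a/3


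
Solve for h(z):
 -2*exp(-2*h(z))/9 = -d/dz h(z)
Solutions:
 h(z) = log(-sqrt(C1 + 4*z)) - log(3)
 h(z) = log(C1 + 4*z)/2 - log(3)


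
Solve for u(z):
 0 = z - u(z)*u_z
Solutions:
 u(z) = -sqrt(C1 + z^2)
 u(z) = sqrt(C1 + z^2)


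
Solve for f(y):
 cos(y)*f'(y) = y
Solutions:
 f(y) = C1 + Integral(y/cos(y), y)


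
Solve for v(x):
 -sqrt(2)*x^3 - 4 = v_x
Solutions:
 v(x) = C1 - sqrt(2)*x^4/4 - 4*x


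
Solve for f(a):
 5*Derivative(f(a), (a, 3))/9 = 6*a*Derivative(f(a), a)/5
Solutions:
 f(a) = C1 + Integral(C2*airyai(3*10^(1/3)*a/5) + C3*airybi(3*10^(1/3)*a/5), a)


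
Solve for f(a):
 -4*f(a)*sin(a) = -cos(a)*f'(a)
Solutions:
 f(a) = C1/cos(a)^4


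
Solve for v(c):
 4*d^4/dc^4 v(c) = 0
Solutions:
 v(c) = C1 + C2*c + C3*c^2 + C4*c^3


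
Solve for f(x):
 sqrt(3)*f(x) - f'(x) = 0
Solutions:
 f(x) = C1*exp(sqrt(3)*x)


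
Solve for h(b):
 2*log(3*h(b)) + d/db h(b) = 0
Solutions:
 Integral(1/(log(_y) + log(3)), (_y, h(b)))/2 = C1 - b


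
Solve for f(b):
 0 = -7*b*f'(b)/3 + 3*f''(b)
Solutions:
 f(b) = C1 + C2*erfi(sqrt(14)*b/6)


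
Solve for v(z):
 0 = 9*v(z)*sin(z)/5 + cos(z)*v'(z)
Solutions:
 v(z) = C1*cos(z)^(9/5)


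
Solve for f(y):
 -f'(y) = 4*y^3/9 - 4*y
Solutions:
 f(y) = C1 - y^4/9 + 2*y^2


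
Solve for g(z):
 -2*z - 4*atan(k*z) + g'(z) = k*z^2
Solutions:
 g(z) = C1 + k*z^3/3 + z^2 + 4*Piecewise((z*atan(k*z) - log(k^2*z^2 + 1)/(2*k), Ne(k, 0)), (0, True))


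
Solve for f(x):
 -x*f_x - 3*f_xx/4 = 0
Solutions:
 f(x) = C1 + C2*erf(sqrt(6)*x/3)


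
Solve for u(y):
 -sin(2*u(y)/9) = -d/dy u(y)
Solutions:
 -y + 9*log(cos(2*u(y)/9) - 1)/4 - 9*log(cos(2*u(y)/9) + 1)/4 = C1


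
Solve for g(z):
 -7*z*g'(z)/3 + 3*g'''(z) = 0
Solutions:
 g(z) = C1 + Integral(C2*airyai(21^(1/3)*z/3) + C3*airybi(21^(1/3)*z/3), z)


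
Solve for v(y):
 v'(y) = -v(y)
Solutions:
 v(y) = C1*exp(-y)


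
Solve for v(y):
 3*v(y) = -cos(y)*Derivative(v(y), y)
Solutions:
 v(y) = C1*(sin(y) - 1)^(3/2)/(sin(y) + 1)^(3/2)


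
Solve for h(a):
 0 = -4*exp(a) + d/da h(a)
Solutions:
 h(a) = C1 + 4*exp(a)


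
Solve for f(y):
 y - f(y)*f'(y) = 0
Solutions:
 f(y) = -sqrt(C1 + y^2)
 f(y) = sqrt(C1 + y^2)


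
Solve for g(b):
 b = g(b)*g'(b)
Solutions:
 g(b) = -sqrt(C1 + b^2)
 g(b) = sqrt(C1 + b^2)


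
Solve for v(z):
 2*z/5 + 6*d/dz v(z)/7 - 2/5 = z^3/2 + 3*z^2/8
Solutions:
 v(z) = C1 + 7*z^4/48 + 7*z^3/48 - 7*z^2/30 + 7*z/15


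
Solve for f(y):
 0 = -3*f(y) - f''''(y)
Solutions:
 f(y) = (C1*sin(sqrt(2)*3^(1/4)*y/2) + C2*cos(sqrt(2)*3^(1/4)*y/2))*exp(-sqrt(2)*3^(1/4)*y/2) + (C3*sin(sqrt(2)*3^(1/4)*y/2) + C4*cos(sqrt(2)*3^(1/4)*y/2))*exp(sqrt(2)*3^(1/4)*y/2)


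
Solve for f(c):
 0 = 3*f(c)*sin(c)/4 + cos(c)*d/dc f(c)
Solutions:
 f(c) = C1*cos(c)^(3/4)


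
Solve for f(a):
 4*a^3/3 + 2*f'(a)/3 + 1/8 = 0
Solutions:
 f(a) = C1 - a^4/2 - 3*a/16


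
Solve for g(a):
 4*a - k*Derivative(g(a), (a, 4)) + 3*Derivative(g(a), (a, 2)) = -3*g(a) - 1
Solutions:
 g(a) = C1*exp(-sqrt(2)*a*sqrt((-sqrt(3)*sqrt(4*k + 3) + 3)/k)/2) + C2*exp(sqrt(2)*a*sqrt((-sqrt(3)*sqrt(4*k + 3) + 3)/k)/2) + C3*exp(-sqrt(2)*a*sqrt((sqrt(3)*sqrt(4*k + 3) + 3)/k)/2) + C4*exp(sqrt(2)*a*sqrt((sqrt(3)*sqrt(4*k + 3) + 3)/k)/2) - 4*a/3 - 1/3


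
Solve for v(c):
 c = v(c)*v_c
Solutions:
 v(c) = -sqrt(C1 + c^2)
 v(c) = sqrt(C1 + c^2)


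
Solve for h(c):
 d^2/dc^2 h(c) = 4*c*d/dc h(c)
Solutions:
 h(c) = C1 + C2*erfi(sqrt(2)*c)


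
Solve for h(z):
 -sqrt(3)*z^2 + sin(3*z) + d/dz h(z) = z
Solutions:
 h(z) = C1 + sqrt(3)*z^3/3 + z^2/2 + cos(3*z)/3


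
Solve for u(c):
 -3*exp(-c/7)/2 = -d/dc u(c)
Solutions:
 u(c) = C1 - 21*exp(-c/7)/2


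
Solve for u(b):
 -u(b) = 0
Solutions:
 u(b) = 0


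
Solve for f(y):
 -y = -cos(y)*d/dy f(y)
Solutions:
 f(y) = C1 + Integral(y/cos(y), y)


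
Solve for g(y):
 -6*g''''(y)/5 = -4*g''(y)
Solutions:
 g(y) = C1 + C2*y + C3*exp(-sqrt(30)*y/3) + C4*exp(sqrt(30)*y/3)


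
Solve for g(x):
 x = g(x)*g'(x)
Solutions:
 g(x) = -sqrt(C1 + x^2)
 g(x) = sqrt(C1 + x^2)


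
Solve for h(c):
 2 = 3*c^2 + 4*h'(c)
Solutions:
 h(c) = C1 - c^3/4 + c/2


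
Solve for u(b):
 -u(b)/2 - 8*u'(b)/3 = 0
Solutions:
 u(b) = C1*exp(-3*b/16)


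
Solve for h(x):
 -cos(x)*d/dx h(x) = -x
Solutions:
 h(x) = C1 + Integral(x/cos(x), x)


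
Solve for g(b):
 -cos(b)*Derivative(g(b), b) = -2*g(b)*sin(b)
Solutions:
 g(b) = C1/cos(b)^2


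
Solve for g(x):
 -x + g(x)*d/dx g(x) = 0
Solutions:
 g(x) = -sqrt(C1 + x^2)
 g(x) = sqrt(C1 + x^2)


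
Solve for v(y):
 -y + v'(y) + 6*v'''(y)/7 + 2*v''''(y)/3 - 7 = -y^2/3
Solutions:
 v(y) = C1 + C2*exp(y*(-12 + 6*6^(2/3)/(7*sqrt(2905) + 379)^(1/3) + 6^(1/3)*(7*sqrt(2905) + 379)^(1/3))/28)*sin(2^(1/3)*3^(1/6)*y*(-3^(2/3)*(7*sqrt(2905) + 379)^(1/3) + 18*2^(1/3)/(7*sqrt(2905) + 379)^(1/3))/28) + C3*exp(y*(-12 + 6*6^(2/3)/(7*sqrt(2905) + 379)^(1/3) + 6^(1/3)*(7*sqrt(2905) + 379)^(1/3))/28)*cos(2^(1/3)*3^(1/6)*y*(-3^(2/3)*(7*sqrt(2905) + 379)^(1/3) + 18*2^(1/3)/(7*sqrt(2905) + 379)^(1/3))/28) + C4*exp(-y*(6*6^(2/3)/(7*sqrt(2905) + 379)^(1/3) + 6 + 6^(1/3)*(7*sqrt(2905) + 379)^(1/3))/14) - y^3/9 + y^2/2 + 53*y/7


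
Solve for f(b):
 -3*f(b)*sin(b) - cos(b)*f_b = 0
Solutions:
 f(b) = C1*cos(b)^3


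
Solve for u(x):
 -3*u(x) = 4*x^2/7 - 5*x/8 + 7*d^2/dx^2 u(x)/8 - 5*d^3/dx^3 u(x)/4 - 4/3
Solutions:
 u(x) = C1*exp(x*(-(180*sqrt(33086) + 32743)^(1/3) - 49/(180*sqrt(33086) + 32743)^(1/3) + 14)/60)*sin(sqrt(3)*x*(-(180*sqrt(33086) + 32743)^(1/3) + 49/(180*sqrt(33086) + 32743)^(1/3))/60) + C2*exp(x*(-(180*sqrt(33086) + 32743)^(1/3) - 49/(180*sqrt(33086) + 32743)^(1/3) + 14)/60)*cos(sqrt(3)*x*(-(180*sqrt(33086) + 32743)^(1/3) + 49/(180*sqrt(33086) + 32743)^(1/3))/60) + C3*exp(x*(49/(180*sqrt(33086) + 32743)^(1/3) + 7 + (180*sqrt(33086) + 32743)^(1/3))/30) - 4*x^2/21 + 5*x/24 + 5/9


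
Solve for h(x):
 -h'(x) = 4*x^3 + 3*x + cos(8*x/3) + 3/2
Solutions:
 h(x) = C1 - x^4 - 3*x^2/2 - 3*x/2 - 3*sin(8*x/3)/8


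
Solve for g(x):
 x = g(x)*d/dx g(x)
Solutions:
 g(x) = -sqrt(C1 + x^2)
 g(x) = sqrt(C1 + x^2)


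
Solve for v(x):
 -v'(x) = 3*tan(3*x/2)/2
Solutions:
 v(x) = C1 + log(cos(3*x/2))


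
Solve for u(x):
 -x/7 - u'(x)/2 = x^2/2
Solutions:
 u(x) = C1 - x^3/3 - x^2/7


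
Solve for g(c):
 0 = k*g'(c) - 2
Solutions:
 g(c) = C1 + 2*c/k


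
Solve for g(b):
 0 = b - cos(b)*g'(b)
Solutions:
 g(b) = C1 + Integral(b/cos(b), b)


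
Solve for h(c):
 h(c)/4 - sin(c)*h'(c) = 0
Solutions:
 h(c) = C1*(cos(c) - 1)^(1/8)/(cos(c) + 1)^(1/8)


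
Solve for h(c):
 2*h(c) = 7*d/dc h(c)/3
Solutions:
 h(c) = C1*exp(6*c/7)


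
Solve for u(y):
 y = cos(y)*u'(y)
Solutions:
 u(y) = C1 + Integral(y/cos(y), y)


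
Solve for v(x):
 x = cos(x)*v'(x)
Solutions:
 v(x) = C1 + Integral(x/cos(x), x)


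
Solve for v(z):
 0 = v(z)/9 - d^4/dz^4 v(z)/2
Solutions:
 v(z) = C1*exp(-2^(1/4)*sqrt(3)*z/3) + C2*exp(2^(1/4)*sqrt(3)*z/3) + C3*sin(2^(1/4)*sqrt(3)*z/3) + C4*cos(2^(1/4)*sqrt(3)*z/3)


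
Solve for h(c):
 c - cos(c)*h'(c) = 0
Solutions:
 h(c) = C1 + Integral(c/cos(c), c)


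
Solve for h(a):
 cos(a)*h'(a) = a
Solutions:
 h(a) = C1 + Integral(a/cos(a), a)


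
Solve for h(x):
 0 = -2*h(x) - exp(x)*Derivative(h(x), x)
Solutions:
 h(x) = C1*exp(2*exp(-x))


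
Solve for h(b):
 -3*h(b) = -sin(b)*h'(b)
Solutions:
 h(b) = C1*(cos(b) - 1)^(3/2)/(cos(b) + 1)^(3/2)


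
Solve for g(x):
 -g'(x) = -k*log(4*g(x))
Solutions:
 Integral(1/(log(_y) + 2*log(2)), (_y, g(x))) = C1 + k*x


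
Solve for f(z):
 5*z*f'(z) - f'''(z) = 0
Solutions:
 f(z) = C1 + Integral(C2*airyai(5^(1/3)*z) + C3*airybi(5^(1/3)*z), z)


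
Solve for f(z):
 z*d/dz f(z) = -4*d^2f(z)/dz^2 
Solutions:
 f(z) = C1 + C2*erf(sqrt(2)*z/4)


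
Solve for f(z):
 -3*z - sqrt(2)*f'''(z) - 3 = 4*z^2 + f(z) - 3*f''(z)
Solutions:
 f(z) = -4*z^2 - 3*z + (C1 + C2/sqrt(exp(sqrt(6)*z)) + C3*sqrt(exp(sqrt(6)*z)))*exp(sqrt(2)*z/2) - 27


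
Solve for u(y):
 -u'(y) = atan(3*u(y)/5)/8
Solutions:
 Integral(1/atan(3*_y/5), (_y, u(y))) = C1 - y/8


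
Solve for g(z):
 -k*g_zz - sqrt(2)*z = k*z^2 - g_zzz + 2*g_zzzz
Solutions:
 g(z) = C1 + C2*z + C3*exp(z*(1 - sqrt(1 - 8*k))/4) + C4*exp(z*(sqrt(1 - 8*k) + 1)/4) - z^4/12 + z^3*(-2 - sqrt(2))/(6*k) + z^2*(2 - 1/k - sqrt(2)/(2*k))/k


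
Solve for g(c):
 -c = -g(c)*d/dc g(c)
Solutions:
 g(c) = -sqrt(C1 + c^2)
 g(c) = sqrt(C1 + c^2)


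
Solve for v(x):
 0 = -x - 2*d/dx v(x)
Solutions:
 v(x) = C1 - x^2/4


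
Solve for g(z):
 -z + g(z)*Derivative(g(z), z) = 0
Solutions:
 g(z) = -sqrt(C1 + z^2)
 g(z) = sqrt(C1 + z^2)


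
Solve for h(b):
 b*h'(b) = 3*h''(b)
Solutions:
 h(b) = C1 + C2*erfi(sqrt(6)*b/6)


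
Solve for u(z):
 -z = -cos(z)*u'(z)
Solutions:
 u(z) = C1 + Integral(z/cos(z), z)


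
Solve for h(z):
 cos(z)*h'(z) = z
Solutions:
 h(z) = C1 + Integral(z/cos(z), z)


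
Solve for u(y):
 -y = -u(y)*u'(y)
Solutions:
 u(y) = -sqrt(C1 + y^2)
 u(y) = sqrt(C1 + y^2)


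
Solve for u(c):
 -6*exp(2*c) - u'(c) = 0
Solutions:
 u(c) = C1 - 3*exp(2*c)


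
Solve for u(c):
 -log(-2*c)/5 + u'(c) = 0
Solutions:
 u(c) = C1 + c*log(-c)/5 + c*(-1 + log(2))/5


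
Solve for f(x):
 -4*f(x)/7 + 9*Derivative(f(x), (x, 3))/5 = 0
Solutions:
 f(x) = C3*exp(2940^(1/3)*x/21) + (C1*sin(3^(5/6)*980^(1/3)*x/42) + C2*cos(3^(5/6)*980^(1/3)*x/42))*exp(-2940^(1/3)*x/42)


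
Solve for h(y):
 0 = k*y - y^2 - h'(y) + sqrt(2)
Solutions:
 h(y) = C1 + k*y^2/2 - y^3/3 + sqrt(2)*y


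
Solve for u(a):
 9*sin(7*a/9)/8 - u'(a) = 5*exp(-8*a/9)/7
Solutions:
 u(a) = C1 - 81*cos(7*a/9)/56 + 45*exp(-8*a/9)/56


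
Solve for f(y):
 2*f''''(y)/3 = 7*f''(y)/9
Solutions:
 f(y) = C1 + C2*y + C3*exp(-sqrt(42)*y/6) + C4*exp(sqrt(42)*y/6)


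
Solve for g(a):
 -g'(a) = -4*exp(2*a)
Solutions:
 g(a) = C1 + 2*exp(2*a)


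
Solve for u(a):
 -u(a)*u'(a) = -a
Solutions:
 u(a) = -sqrt(C1 + a^2)
 u(a) = sqrt(C1 + a^2)


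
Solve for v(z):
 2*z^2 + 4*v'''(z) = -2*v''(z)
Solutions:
 v(z) = C1 + C2*z + C3*exp(-z/2) - z^4/12 + 2*z^3/3 - 4*z^2


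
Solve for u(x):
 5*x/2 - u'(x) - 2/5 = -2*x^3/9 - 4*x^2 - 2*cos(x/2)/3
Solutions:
 u(x) = C1 + x^4/18 + 4*x^3/3 + 5*x^2/4 - 2*x/5 + 4*sin(x/2)/3


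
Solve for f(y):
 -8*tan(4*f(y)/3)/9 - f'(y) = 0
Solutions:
 f(y) = -3*asin(C1*exp(-32*y/27))/4 + 3*pi/4
 f(y) = 3*asin(C1*exp(-32*y/27))/4


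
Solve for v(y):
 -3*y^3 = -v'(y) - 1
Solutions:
 v(y) = C1 + 3*y^4/4 - y


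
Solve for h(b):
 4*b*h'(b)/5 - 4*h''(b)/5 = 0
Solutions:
 h(b) = C1 + C2*erfi(sqrt(2)*b/2)


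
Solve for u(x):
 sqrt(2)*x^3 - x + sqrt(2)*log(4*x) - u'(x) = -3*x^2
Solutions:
 u(x) = C1 + sqrt(2)*x^4/4 + x^3 - x^2/2 + sqrt(2)*x*log(x) - sqrt(2)*x + 2*sqrt(2)*x*log(2)


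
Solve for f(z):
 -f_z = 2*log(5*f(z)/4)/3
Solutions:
 -3*Integral(1/(-log(_y) - log(5) + 2*log(2)), (_y, f(z)))/2 = C1 - z


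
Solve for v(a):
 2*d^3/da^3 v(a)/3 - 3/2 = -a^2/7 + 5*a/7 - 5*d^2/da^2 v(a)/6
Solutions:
 v(a) = C1 + C2*a + C3*exp(-5*a/4) - a^4/70 + 33*a^3/175 + 783*a^2/1750


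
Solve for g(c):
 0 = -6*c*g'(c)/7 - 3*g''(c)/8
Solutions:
 g(c) = C1 + C2*erf(2*sqrt(14)*c/7)


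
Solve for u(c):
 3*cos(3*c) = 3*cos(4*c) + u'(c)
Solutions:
 u(c) = C1 + sin(3*c) - 3*sin(4*c)/4


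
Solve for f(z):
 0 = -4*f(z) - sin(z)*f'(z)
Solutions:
 f(z) = C1*(cos(z)^2 + 2*cos(z) + 1)/(cos(z)^2 - 2*cos(z) + 1)


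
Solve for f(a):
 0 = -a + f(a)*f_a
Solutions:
 f(a) = -sqrt(C1 + a^2)
 f(a) = sqrt(C1 + a^2)


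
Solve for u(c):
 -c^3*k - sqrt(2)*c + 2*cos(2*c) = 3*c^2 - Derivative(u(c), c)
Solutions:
 u(c) = C1 + c^4*k/4 + c^3 + sqrt(2)*c^2/2 - sin(2*c)


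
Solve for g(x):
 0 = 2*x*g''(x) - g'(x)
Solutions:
 g(x) = C1 + C2*x^(3/2)


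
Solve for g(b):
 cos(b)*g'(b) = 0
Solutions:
 g(b) = C1


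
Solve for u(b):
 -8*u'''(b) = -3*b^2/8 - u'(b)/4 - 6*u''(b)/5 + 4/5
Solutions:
 u(b) = C1 + C2*exp(b*(3 - sqrt(59))/40) + C3*exp(b*(3 + sqrt(59))/40) - b^3/2 + 36*b^2/5 - 4048*b/25


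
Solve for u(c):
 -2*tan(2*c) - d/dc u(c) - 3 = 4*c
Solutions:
 u(c) = C1 - 2*c^2 - 3*c + log(cos(2*c))


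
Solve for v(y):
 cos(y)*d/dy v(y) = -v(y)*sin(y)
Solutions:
 v(y) = C1*cos(y)


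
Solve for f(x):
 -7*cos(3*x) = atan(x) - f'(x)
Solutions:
 f(x) = C1 + x*atan(x) - log(x^2 + 1)/2 + 7*sin(3*x)/3


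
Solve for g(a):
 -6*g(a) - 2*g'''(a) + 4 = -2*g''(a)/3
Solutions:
 g(a) = C1*exp(a*(2*2^(1/3)/(27*sqrt(6549) + 2185)^(1/3) + 4 + 2^(2/3)*(27*sqrt(6549) + 2185)^(1/3))/36)*sin(2^(1/3)*sqrt(3)*a*(-2^(1/3)*(27*sqrt(6549) + 2185)^(1/3) + 2/(27*sqrt(6549) + 2185)^(1/3))/36) + C2*exp(a*(2*2^(1/3)/(27*sqrt(6549) + 2185)^(1/3) + 4 + 2^(2/3)*(27*sqrt(6549) + 2185)^(1/3))/36)*cos(2^(1/3)*sqrt(3)*a*(-2^(1/3)*(27*sqrt(6549) + 2185)^(1/3) + 2/(27*sqrt(6549) + 2185)^(1/3))/36) + C3*exp(a*(-2^(2/3)*(27*sqrt(6549) + 2185)^(1/3) - 2*2^(1/3)/(27*sqrt(6549) + 2185)^(1/3) + 2)/18) + 2/3


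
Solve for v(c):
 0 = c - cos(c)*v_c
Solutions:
 v(c) = C1 + Integral(c/cos(c), c)


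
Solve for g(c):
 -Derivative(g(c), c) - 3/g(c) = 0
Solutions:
 g(c) = -sqrt(C1 - 6*c)
 g(c) = sqrt(C1 - 6*c)


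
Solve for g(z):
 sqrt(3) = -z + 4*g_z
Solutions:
 g(z) = C1 + z^2/8 + sqrt(3)*z/4


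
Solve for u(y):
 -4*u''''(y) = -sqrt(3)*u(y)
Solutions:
 u(y) = C1*exp(-sqrt(2)*3^(1/8)*y/2) + C2*exp(sqrt(2)*3^(1/8)*y/2) + C3*sin(sqrt(2)*3^(1/8)*y/2) + C4*cos(sqrt(2)*3^(1/8)*y/2)


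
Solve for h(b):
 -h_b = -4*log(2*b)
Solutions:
 h(b) = C1 + 4*b*log(b) - 4*b + b*log(16)


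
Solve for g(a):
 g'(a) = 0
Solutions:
 g(a) = C1


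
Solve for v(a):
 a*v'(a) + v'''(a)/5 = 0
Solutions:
 v(a) = C1 + Integral(C2*airyai(-5^(1/3)*a) + C3*airybi(-5^(1/3)*a), a)


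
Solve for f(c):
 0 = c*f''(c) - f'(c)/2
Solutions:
 f(c) = C1 + C2*c^(3/2)


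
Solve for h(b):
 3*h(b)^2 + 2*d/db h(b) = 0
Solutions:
 h(b) = 2/(C1 + 3*b)


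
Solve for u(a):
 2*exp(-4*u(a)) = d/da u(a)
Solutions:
 u(a) = log(-I*(C1 + 8*a)^(1/4))
 u(a) = log(I*(C1 + 8*a)^(1/4))
 u(a) = log(-(C1 + 8*a)^(1/4))
 u(a) = log(C1 + 8*a)/4


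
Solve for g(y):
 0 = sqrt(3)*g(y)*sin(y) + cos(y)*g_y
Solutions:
 g(y) = C1*cos(y)^(sqrt(3))


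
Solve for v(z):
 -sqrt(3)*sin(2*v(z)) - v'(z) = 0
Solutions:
 v(z) = pi - acos((-C1 - exp(4*sqrt(3)*z))/(C1 - exp(4*sqrt(3)*z)))/2
 v(z) = acos((-C1 - exp(4*sqrt(3)*z))/(C1 - exp(4*sqrt(3)*z)))/2


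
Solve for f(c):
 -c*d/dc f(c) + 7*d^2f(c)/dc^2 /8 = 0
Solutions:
 f(c) = C1 + C2*erfi(2*sqrt(7)*c/7)


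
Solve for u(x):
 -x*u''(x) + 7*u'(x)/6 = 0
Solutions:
 u(x) = C1 + C2*x^(13/6)


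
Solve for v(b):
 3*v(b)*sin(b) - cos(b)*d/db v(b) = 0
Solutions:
 v(b) = C1/cos(b)^3


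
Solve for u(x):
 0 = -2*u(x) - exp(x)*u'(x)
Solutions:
 u(x) = C1*exp(2*exp(-x))


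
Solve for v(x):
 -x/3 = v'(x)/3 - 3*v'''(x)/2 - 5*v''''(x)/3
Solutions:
 v(x) = C1 + C2*exp(-x*(9/(10*sqrt(46) + 73)^(1/3) + (10*sqrt(46) + 73)^(1/3) + 6)/20)*sin(sqrt(3)*x*(-(10*sqrt(46) + 73)^(1/3) + 9/(10*sqrt(46) + 73)^(1/3))/20) + C3*exp(-x*(9/(10*sqrt(46) + 73)^(1/3) + (10*sqrt(46) + 73)^(1/3) + 6)/20)*cos(sqrt(3)*x*(-(10*sqrt(46) + 73)^(1/3) + 9/(10*sqrt(46) + 73)^(1/3))/20) + C4*exp(x*(-3 + 9/(10*sqrt(46) + 73)^(1/3) + (10*sqrt(46) + 73)^(1/3))/10) - x^2/2


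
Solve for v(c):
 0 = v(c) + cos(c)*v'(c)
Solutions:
 v(c) = C1*sqrt(sin(c) - 1)/sqrt(sin(c) + 1)


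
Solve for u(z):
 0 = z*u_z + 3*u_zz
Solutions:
 u(z) = C1 + C2*erf(sqrt(6)*z/6)


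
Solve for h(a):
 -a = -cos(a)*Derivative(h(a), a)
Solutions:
 h(a) = C1 + Integral(a/cos(a), a)


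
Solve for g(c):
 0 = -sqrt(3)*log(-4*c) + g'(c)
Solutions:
 g(c) = C1 + sqrt(3)*c*log(-c) + sqrt(3)*c*(-1 + 2*log(2))


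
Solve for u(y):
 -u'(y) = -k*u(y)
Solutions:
 u(y) = C1*exp(k*y)


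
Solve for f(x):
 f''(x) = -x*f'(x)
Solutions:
 f(x) = C1 + C2*erf(sqrt(2)*x/2)


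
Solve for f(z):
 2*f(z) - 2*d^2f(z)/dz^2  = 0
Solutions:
 f(z) = C1*exp(-z) + C2*exp(z)


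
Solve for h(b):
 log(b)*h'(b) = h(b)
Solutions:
 h(b) = C1*exp(li(b))


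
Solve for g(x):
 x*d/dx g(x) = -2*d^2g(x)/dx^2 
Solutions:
 g(x) = C1 + C2*erf(x/2)


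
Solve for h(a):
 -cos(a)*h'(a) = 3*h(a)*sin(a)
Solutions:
 h(a) = C1*cos(a)^3


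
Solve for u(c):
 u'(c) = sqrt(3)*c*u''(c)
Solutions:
 u(c) = C1 + C2*c^(sqrt(3)/3 + 1)


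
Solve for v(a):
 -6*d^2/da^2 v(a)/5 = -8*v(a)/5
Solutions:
 v(a) = C1*exp(-2*sqrt(3)*a/3) + C2*exp(2*sqrt(3)*a/3)


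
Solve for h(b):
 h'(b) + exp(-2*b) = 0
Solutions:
 h(b) = C1 + exp(-2*b)/2


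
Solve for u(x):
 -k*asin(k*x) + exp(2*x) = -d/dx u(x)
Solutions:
 u(x) = C1 + k*Piecewise((x*asin(k*x) + sqrt(-k^2*x^2 + 1)/k, Ne(k, 0)), (0, True)) - exp(2*x)/2


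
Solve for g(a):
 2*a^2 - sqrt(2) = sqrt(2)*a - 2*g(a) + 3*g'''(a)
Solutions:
 g(a) = C3*exp(2^(1/3)*3^(2/3)*a/3) - a^2 + sqrt(2)*a/2 + (C1*sin(2^(1/3)*3^(1/6)*a/2) + C2*cos(2^(1/3)*3^(1/6)*a/2))*exp(-2^(1/3)*3^(2/3)*a/6) + sqrt(2)/2


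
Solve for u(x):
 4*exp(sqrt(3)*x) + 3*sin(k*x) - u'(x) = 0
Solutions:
 u(x) = C1 + 4*sqrt(3)*exp(sqrt(3)*x)/3 - 3*cos(k*x)/k


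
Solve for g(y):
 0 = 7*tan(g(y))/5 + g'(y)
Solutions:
 g(y) = pi - asin(C1*exp(-7*y/5))
 g(y) = asin(C1*exp(-7*y/5))


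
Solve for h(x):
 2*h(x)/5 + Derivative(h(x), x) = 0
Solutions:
 h(x) = C1*exp(-2*x/5)


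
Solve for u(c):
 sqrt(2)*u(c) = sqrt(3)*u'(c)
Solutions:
 u(c) = C1*exp(sqrt(6)*c/3)


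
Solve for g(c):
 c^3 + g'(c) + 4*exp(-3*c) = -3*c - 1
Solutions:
 g(c) = C1 - c^4/4 - 3*c^2/2 - c + 4*exp(-3*c)/3


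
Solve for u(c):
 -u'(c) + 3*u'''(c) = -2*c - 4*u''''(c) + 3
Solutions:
 u(c) = C1 + C2*exp(-c*((4*sqrt(3) + 7)^(-1/3) + 2 + (4*sqrt(3) + 7)^(1/3))/8)*sin(sqrt(3)*c*(-(4*sqrt(3) + 7)^(1/3) + (4*sqrt(3) + 7)^(-1/3))/8) + C3*exp(-c*((4*sqrt(3) + 7)^(-1/3) + 2 + (4*sqrt(3) + 7)^(1/3))/8)*cos(sqrt(3)*c*(-(4*sqrt(3) + 7)^(1/3) + (4*sqrt(3) + 7)^(-1/3))/8) + C4*exp(c*(-1 + (4*sqrt(3) + 7)^(-1/3) + (4*sqrt(3) + 7)^(1/3))/4) + c^2 - 3*c


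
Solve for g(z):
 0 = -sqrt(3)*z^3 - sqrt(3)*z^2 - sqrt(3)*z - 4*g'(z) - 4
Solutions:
 g(z) = C1 - sqrt(3)*z^4/16 - sqrt(3)*z^3/12 - sqrt(3)*z^2/8 - z


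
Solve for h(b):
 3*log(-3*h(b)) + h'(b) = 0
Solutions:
 Integral(1/(log(-_y) + log(3)), (_y, h(b)))/3 = C1 - b


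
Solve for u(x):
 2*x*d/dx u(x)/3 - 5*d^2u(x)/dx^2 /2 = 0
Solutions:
 u(x) = C1 + C2*erfi(sqrt(30)*x/15)


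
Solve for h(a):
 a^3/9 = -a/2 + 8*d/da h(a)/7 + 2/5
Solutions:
 h(a) = C1 + 7*a^4/288 + 7*a^2/32 - 7*a/20


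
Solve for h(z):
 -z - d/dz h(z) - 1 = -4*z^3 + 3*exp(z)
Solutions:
 h(z) = C1 + z^4 - z^2/2 - z - 3*exp(z)


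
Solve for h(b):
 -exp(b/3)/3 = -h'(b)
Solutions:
 h(b) = C1 + exp(b/3)


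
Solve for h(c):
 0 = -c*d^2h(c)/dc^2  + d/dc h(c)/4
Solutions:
 h(c) = C1 + C2*c^(5/4)


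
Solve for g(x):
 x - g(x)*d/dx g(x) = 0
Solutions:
 g(x) = -sqrt(C1 + x^2)
 g(x) = sqrt(C1 + x^2)


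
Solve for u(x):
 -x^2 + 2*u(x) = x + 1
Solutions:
 u(x) = x^2/2 + x/2 + 1/2


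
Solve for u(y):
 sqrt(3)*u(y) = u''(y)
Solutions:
 u(y) = C1*exp(-3^(1/4)*y) + C2*exp(3^(1/4)*y)


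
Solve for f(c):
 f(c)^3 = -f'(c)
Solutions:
 f(c) = -sqrt(2)*sqrt(-1/(C1 - c))/2
 f(c) = sqrt(2)*sqrt(-1/(C1 - c))/2


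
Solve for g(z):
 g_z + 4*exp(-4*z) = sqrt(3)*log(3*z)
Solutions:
 g(z) = C1 + sqrt(3)*z*log(z) + sqrt(3)*z*(-1 + log(3)) + exp(-4*z)


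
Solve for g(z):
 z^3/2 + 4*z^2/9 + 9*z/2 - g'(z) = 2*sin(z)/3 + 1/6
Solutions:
 g(z) = C1 + z^4/8 + 4*z^3/27 + 9*z^2/4 - z/6 + 2*cos(z)/3


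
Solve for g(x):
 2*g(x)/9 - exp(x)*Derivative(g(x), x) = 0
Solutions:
 g(x) = C1*exp(-2*exp(-x)/9)


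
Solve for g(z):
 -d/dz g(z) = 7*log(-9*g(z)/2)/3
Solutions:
 3*Integral(1/(log(-_y) - log(2) + 2*log(3)), (_y, g(z)))/7 = C1 - z


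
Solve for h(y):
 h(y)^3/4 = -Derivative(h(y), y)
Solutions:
 h(y) = -sqrt(2)*sqrt(-1/(C1 - y))
 h(y) = sqrt(2)*sqrt(-1/(C1 - y))


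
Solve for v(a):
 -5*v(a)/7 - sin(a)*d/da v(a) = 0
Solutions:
 v(a) = C1*(cos(a) + 1)^(5/14)/(cos(a) - 1)^(5/14)


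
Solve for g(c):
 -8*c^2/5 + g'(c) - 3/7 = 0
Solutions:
 g(c) = C1 + 8*c^3/15 + 3*c/7


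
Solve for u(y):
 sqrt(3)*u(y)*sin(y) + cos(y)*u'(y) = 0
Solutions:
 u(y) = C1*cos(y)^(sqrt(3))


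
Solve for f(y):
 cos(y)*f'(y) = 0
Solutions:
 f(y) = C1


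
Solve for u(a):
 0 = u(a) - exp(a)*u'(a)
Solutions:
 u(a) = C1*exp(-exp(-a))


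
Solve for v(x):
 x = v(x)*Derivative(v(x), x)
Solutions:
 v(x) = -sqrt(C1 + x^2)
 v(x) = sqrt(C1 + x^2)


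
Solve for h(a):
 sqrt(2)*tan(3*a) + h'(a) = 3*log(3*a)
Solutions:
 h(a) = C1 + 3*a*log(a) - 3*a + 3*a*log(3) + sqrt(2)*log(cos(3*a))/3


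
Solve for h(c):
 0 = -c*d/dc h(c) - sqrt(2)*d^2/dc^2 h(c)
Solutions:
 h(c) = C1 + C2*erf(2^(1/4)*c/2)


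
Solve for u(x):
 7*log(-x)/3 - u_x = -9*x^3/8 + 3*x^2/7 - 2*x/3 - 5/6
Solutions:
 u(x) = C1 + 9*x^4/32 - x^3/7 + x^2/3 + 7*x*log(-x)/3 - 3*x/2


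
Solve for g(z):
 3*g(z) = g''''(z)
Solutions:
 g(z) = C1*exp(-3^(1/4)*z) + C2*exp(3^(1/4)*z) + C3*sin(3^(1/4)*z) + C4*cos(3^(1/4)*z)


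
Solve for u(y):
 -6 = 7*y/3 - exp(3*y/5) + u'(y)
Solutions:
 u(y) = C1 - 7*y^2/6 - 6*y + 5*exp(3*y/5)/3


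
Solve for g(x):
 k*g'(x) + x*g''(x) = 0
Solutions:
 g(x) = C1 + x^(1 - re(k))*(C2*sin(log(x)*Abs(im(k))) + C3*cos(log(x)*im(k)))


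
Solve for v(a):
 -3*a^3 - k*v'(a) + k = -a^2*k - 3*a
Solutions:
 v(a) = C1 - 3*a^4/(4*k) + a^3/3 + 3*a^2/(2*k) + a


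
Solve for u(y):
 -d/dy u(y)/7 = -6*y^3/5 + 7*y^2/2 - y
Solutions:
 u(y) = C1 + 21*y^4/10 - 49*y^3/6 + 7*y^2/2


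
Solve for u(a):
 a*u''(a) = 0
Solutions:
 u(a) = C1 + C2*a


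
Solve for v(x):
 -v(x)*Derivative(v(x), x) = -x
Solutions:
 v(x) = -sqrt(C1 + x^2)
 v(x) = sqrt(C1 + x^2)


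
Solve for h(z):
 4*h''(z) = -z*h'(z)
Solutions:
 h(z) = C1 + C2*erf(sqrt(2)*z/4)


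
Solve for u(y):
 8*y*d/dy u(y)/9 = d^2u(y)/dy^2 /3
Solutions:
 u(y) = C1 + C2*erfi(2*sqrt(3)*y/3)


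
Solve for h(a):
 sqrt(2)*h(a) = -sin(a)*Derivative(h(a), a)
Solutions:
 h(a) = C1*(cos(a) + 1)^(sqrt(2)/2)/(cos(a) - 1)^(sqrt(2)/2)


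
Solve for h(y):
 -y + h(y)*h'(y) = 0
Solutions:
 h(y) = -sqrt(C1 + y^2)
 h(y) = sqrt(C1 + y^2)


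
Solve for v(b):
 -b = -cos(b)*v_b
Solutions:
 v(b) = C1 + Integral(b/cos(b), b)


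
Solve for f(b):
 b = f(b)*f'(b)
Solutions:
 f(b) = -sqrt(C1 + b^2)
 f(b) = sqrt(C1 + b^2)


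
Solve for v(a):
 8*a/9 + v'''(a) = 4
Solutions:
 v(a) = C1 + C2*a + C3*a^2 - a^4/27 + 2*a^3/3


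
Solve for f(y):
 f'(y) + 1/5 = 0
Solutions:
 f(y) = C1 - y/5


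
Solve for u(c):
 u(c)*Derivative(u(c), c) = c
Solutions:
 u(c) = -sqrt(C1 + c^2)
 u(c) = sqrt(C1 + c^2)


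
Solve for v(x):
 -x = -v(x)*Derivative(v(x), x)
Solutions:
 v(x) = -sqrt(C1 + x^2)
 v(x) = sqrt(C1 + x^2)


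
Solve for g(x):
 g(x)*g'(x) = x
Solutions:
 g(x) = -sqrt(C1 + x^2)
 g(x) = sqrt(C1 + x^2)


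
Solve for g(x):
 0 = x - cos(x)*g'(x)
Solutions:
 g(x) = C1 + Integral(x/cos(x), x)


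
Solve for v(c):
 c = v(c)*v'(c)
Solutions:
 v(c) = -sqrt(C1 + c^2)
 v(c) = sqrt(C1 + c^2)


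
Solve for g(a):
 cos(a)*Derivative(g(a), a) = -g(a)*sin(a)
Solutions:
 g(a) = C1*cos(a)


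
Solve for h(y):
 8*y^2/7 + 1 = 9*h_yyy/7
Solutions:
 h(y) = C1 + C2*y + C3*y^2 + 2*y^5/135 + 7*y^3/54


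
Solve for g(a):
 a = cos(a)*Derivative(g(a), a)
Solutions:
 g(a) = C1 + Integral(a/cos(a), a)


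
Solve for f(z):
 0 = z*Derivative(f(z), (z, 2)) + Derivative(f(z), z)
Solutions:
 f(z) = C1 + C2*log(z)


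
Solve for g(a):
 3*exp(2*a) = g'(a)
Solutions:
 g(a) = C1 + 3*exp(2*a)/2


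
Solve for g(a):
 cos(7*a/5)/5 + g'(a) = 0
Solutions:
 g(a) = C1 - sin(7*a/5)/7


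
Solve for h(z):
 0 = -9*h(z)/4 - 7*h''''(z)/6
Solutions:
 h(z) = (C1*sin(2^(1/4)*21^(3/4)*z/14) + C2*cos(2^(1/4)*21^(3/4)*z/14))*exp(-2^(1/4)*21^(3/4)*z/14) + (C3*sin(2^(1/4)*21^(3/4)*z/14) + C4*cos(2^(1/4)*21^(3/4)*z/14))*exp(2^(1/4)*21^(3/4)*z/14)


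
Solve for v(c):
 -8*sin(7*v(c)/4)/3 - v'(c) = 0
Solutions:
 8*c/3 + 2*log(cos(7*v(c)/4) - 1)/7 - 2*log(cos(7*v(c)/4) + 1)/7 = C1


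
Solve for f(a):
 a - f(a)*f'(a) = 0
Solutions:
 f(a) = -sqrt(C1 + a^2)
 f(a) = sqrt(C1 + a^2)


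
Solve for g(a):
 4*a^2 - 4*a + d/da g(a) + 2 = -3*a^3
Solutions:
 g(a) = C1 - 3*a^4/4 - 4*a^3/3 + 2*a^2 - 2*a


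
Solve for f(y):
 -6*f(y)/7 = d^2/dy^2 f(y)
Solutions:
 f(y) = C1*sin(sqrt(42)*y/7) + C2*cos(sqrt(42)*y/7)


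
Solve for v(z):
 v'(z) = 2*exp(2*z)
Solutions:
 v(z) = C1 + exp(2*z)


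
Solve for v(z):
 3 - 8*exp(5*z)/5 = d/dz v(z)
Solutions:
 v(z) = C1 + 3*z - 8*exp(5*z)/25


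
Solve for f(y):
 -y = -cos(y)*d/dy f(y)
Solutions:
 f(y) = C1 + Integral(y/cos(y), y)


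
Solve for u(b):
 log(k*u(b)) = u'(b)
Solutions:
 li(k*u(b))/k = C1 + b


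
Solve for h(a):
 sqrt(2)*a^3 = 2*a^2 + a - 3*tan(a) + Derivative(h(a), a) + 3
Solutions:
 h(a) = C1 + sqrt(2)*a^4/4 - 2*a^3/3 - a^2/2 - 3*a - 3*log(cos(a))


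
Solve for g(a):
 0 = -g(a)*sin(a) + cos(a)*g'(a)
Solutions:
 g(a) = C1/cos(a)


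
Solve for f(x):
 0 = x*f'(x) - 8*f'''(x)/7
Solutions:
 f(x) = C1 + Integral(C2*airyai(7^(1/3)*x/2) + C3*airybi(7^(1/3)*x/2), x)


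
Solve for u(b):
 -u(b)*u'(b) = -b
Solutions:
 u(b) = -sqrt(C1 + b^2)
 u(b) = sqrt(C1 + b^2)


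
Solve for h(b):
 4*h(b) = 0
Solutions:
 h(b) = 0


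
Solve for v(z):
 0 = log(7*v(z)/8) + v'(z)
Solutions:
 -Integral(1/(-log(_y) - log(7) + 3*log(2)), (_y, v(z))) = C1 - z


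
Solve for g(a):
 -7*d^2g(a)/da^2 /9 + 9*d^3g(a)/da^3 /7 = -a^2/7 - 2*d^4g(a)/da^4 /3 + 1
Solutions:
 g(a) = C1 + C2*a + C3*exp(a*(-81 + sqrt(14793))/84) + C4*exp(-a*(81 + sqrt(14793))/84) + 3*a^4/196 + 243*a^3/2401 + 3879*a^2/235298


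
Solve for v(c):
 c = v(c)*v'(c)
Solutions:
 v(c) = -sqrt(C1 + c^2)
 v(c) = sqrt(C1 + c^2)


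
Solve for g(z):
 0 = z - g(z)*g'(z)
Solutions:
 g(z) = -sqrt(C1 + z^2)
 g(z) = sqrt(C1 + z^2)


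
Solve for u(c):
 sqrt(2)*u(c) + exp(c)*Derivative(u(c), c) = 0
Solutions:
 u(c) = C1*exp(sqrt(2)*exp(-c))


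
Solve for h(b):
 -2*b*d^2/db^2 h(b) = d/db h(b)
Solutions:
 h(b) = C1 + C2*sqrt(b)


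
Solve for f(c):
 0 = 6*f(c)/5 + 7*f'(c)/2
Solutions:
 f(c) = C1*exp(-12*c/35)


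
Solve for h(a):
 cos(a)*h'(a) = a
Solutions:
 h(a) = C1 + Integral(a/cos(a), a)


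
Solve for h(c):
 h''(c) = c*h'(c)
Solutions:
 h(c) = C1 + C2*erfi(sqrt(2)*c/2)


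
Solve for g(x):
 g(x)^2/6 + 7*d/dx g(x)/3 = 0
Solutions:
 g(x) = 14/(C1 + x)


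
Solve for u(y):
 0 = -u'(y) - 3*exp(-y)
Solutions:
 u(y) = C1 + 3*exp(-y)


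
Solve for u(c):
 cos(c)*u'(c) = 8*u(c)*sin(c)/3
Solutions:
 u(c) = C1/cos(c)^(8/3)


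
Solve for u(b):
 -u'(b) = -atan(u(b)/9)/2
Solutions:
 Integral(1/atan(_y/9), (_y, u(b))) = C1 + b/2


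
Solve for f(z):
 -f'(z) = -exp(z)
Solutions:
 f(z) = C1 + exp(z)


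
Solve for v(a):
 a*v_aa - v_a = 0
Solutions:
 v(a) = C1 + C2*a^2


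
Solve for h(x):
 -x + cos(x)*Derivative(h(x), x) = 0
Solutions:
 h(x) = C1 + Integral(x/cos(x), x)


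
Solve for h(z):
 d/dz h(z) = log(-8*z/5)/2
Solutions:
 h(z) = C1 + z*log(-z)/2 + z*(-log(5) - 1 + 3*log(2))/2


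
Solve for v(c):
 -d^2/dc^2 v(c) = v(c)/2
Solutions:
 v(c) = C1*sin(sqrt(2)*c/2) + C2*cos(sqrt(2)*c/2)


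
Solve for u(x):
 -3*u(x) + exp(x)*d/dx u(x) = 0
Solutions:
 u(x) = C1*exp(-3*exp(-x))


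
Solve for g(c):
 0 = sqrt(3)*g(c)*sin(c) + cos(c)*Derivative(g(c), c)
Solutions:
 g(c) = C1*cos(c)^(sqrt(3))


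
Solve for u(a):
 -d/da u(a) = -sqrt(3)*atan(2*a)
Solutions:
 u(a) = C1 + sqrt(3)*(a*atan(2*a) - log(4*a^2 + 1)/4)


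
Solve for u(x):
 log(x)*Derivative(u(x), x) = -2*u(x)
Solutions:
 u(x) = C1*exp(-2*li(x))


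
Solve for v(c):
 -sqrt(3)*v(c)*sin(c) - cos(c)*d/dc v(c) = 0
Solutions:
 v(c) = C1*cos(c)^(sqrt(3))


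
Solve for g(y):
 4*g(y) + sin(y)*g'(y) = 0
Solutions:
 g(y) = C1*(cos(y)^2 + 2*cos(y) + 1)/(cos(y)^2 - 2*cos(y) + 1)


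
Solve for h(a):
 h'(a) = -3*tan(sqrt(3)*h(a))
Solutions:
 h(a) = sqrt(3)*(pi - asin(C1*exp(-3*sqrt(3)*a)))/3
 h(a) = sqrt(3)*asin(C1*exp(-3*sqrt(3)*a))/3


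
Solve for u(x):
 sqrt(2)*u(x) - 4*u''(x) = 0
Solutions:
 u(x) = C1*exp(-2^(1/4)*x/2) + C2*exp(2^(1/4)*x/2)


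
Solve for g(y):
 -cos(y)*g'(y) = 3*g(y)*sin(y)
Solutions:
 g(y) = C1*cos(y)^3


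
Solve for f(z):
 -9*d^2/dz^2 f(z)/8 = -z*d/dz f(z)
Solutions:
 f(z) = C1 + C2*erfi(2*z/3)


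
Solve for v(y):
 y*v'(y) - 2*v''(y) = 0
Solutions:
 v(y) = C1 + C2*erfi(y/2)


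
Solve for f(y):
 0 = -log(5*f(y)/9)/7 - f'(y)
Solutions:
 -7*Integral(1/(-log(_y) - log(5) + 2*log(3)), (_y, f(y))) = C1 - y


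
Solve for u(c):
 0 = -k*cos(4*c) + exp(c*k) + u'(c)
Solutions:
 u(c) = C1 + k*sin(4*c)/4 - exp(c*k)/k


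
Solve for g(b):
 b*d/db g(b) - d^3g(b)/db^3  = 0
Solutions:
 g(b) = C1 + Integral(C2*airyai(b) + C3*airybi(b), b)


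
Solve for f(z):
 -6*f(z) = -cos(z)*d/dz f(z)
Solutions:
 f(z) = C1*(sin(z)^3 + 3*sin(z)^2 + 3*sin(z) + 1)/(sin(z)^3 - 3*sin(z)^2 + 3*sin(z) - 1)


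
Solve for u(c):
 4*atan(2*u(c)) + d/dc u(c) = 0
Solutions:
 Integral(1/atan(2*_y), (_y, u(c))) = C1 - 4*c


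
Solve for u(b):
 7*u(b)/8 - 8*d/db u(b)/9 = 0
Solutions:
 u(b) = C1*exp(63*b/64)


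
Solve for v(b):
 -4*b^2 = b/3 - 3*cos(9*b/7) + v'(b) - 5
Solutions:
 v(b) = C1 - 4*b^3/3 - b^2/6 + 5*b + 7*sin(9*b/7)/3


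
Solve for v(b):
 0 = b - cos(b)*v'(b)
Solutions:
 v(b) = C1 + Integral(b/cos(b), b)


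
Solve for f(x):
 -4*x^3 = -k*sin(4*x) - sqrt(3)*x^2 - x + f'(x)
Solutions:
 f(x) = C1 - k*cos(4*x)/4 - x^4 + sqrt(3)*x^3/3 + x^2/2


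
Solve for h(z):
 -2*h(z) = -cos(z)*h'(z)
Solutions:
 h(z) = C1*(sin(z) + 1)/(sin(z) - 1)


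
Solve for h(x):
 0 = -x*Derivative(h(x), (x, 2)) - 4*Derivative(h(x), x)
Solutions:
 h(x) = C1 + C2/x^3


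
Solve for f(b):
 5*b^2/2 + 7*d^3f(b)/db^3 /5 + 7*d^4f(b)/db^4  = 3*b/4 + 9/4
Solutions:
 f(b) = C1 + C2*b + C3*b^2 + C4*exp(-b/5) - 5*b^5/168 + 515*b^4/672 - 1265*b^3/84


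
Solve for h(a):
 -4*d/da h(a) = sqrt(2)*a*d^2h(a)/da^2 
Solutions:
 h(a) = C1 + C2*a^(1 - 2*sqrt(2))


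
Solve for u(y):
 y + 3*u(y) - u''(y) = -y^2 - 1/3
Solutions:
 u(y) = C1*exp(-sqrt(3)*y) + C2*exp(sqrt(3)*y) - y^2/3 - y/3 - 1/3


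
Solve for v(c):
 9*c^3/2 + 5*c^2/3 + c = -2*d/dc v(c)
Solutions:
 v(c) = C1 - 9*c^4/16 - 5*c^3/18 - c^2/4


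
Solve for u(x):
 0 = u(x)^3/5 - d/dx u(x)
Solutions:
 u(x) = -sqrt(10)*sqrt(-1/(C1 + x))/2
 u(x) = sqrt(10)*sqrt(-1/(C1 + x))/2


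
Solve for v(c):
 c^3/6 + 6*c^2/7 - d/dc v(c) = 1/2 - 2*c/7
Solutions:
 v(c) = C1 + c^4/24 + 2*c^3/7 + c^2/7 - c/2


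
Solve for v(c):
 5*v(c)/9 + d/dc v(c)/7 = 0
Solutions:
 v(c) = C1*exp(-35*c/9)


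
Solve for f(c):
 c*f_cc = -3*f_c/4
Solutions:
 f(c) = C1 + C2*c^(1/4)


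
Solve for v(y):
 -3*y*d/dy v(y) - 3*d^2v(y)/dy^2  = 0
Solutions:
 v(y) = C1 + C2*erf(sqrt(2)*y/2)


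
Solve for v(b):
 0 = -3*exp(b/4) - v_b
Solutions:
 v(b) = C1 - 12*exp(b/4)


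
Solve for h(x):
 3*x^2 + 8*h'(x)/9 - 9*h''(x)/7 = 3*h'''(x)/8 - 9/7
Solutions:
 h(x) = C1 + C2*exp(4*x*(-27 + sqrt(1317))/63) + C3*exp(-4*x*(27 + sqrt(1317))/63) - 9*x^3/8 - 2187*x^2/448 - 57753*x/3136


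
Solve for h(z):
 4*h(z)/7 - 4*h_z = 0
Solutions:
 h(z) = C1*exp(z/7)


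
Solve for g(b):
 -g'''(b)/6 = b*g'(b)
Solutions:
 g(b) = C1 + Integral(C2*airyai(-6^(1/3)*b) + C3*airybi(-6^(1/3)*b), b)


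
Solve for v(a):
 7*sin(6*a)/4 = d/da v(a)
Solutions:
 v(a) = C1 - 7*cos(6*a)/24


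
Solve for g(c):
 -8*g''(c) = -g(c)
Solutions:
 g(c) = C1*exp(-sqrt(2)*c/4) + C2*exp(sqrt(2)*c/4)


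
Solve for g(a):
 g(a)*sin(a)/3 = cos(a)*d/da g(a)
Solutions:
 g(a) = C1/cos(a)^(1/3)
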